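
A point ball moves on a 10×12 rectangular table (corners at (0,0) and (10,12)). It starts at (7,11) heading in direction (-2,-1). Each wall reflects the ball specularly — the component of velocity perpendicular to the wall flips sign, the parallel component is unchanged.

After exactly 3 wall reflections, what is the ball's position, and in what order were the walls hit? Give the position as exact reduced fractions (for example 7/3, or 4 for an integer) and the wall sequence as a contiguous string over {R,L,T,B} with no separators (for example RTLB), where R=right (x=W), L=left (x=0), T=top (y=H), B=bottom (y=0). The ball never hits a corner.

1. t=7/2 → L at (0,15/2); v=(2,-1)
2. t=5 → R at (10,5/2); v=(-2,-1)
3. t=5/2 → B at (5,0); v=(-2,1)

Final position: (5,0)
Wall sequence: LRB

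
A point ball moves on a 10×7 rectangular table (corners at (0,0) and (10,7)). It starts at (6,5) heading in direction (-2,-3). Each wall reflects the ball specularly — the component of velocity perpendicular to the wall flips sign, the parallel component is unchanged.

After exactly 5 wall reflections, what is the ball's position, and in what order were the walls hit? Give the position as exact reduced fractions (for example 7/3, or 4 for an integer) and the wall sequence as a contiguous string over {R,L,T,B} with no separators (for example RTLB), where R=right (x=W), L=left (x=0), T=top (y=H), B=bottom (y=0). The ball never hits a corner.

1. t=5/3 → B at (8/3,0); v=(-2,3)
2. t=4/3 → L at (0,4); v=(2,3)
3. t=1 → T at (2,7); v=(2,-3)
4. t=7/3 → B at (20/3,0); v=(2,3)
5. t=5/3 → R at (10,5); v=(-2,3)

Final position: (10,5)
Wall sequence: BLTBR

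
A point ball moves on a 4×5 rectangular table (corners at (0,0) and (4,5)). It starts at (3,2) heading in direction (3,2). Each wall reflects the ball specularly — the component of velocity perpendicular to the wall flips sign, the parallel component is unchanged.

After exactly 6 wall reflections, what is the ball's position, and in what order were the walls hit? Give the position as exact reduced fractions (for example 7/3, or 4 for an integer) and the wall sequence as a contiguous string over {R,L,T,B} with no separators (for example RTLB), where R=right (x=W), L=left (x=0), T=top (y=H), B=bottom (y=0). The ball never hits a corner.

Final position: (0,2/3)
Wall sequence: RTLRBL

1. t=1/3 → R at (4,8/3); v=(-3,2)
2. t=7/6 → T at (1/2,5); v=(-3,-2)
3. t=1/6 → L at (0,14/3); v=(3,-2)
4. t=4/3 → R at (4,2); v=(-3,-2)
5. t=1 → B at (1,0); v=(-3,2)
6. t=1/3 → L at (0,2/3); v=(3,2)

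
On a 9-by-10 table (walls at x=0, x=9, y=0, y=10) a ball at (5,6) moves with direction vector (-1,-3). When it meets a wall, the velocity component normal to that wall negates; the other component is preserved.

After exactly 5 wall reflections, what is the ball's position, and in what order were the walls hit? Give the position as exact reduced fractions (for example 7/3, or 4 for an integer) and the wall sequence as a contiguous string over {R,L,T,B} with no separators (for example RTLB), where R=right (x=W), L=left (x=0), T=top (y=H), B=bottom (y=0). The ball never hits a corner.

1. t=2 → B at (3,0); v=(-1,3)
2. t=3 → L at (0,9); v=(1,3)
3. t=1/3 → T at (1/3,10); v=(1,-3)
4. t=10/3 → B at (11/3,0); v=(1,3)
5. t=10/3 → T at (7,10); v=(1,-3)

Final position: (7,10)
Wall sequence: BLTBT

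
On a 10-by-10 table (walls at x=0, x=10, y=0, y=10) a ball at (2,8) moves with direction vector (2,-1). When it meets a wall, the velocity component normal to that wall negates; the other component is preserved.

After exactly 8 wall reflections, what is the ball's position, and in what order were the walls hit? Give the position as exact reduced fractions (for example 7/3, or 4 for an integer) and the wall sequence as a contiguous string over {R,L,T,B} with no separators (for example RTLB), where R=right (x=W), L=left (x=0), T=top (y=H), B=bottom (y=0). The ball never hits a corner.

1. t=4 → R at (10,4); v=(-2,-1)
2. t=4 → B at (2,0); v=(-2,1)
3. t=1 → L at (0,1); v=(2,1)
4. t=5 → R at (10,6); v=(-2,1)
5. t=4 → T at (2,10); v=(-2,-1)
6. t=1 → L at (0,9); v=(2,-1)
7. t=5 → R at (10,4); v=(-2,-1)
8. t=4 → B at (2,0); v=(-2,1)

Final position: (2,0)
Wall sequence: RBLRTLRB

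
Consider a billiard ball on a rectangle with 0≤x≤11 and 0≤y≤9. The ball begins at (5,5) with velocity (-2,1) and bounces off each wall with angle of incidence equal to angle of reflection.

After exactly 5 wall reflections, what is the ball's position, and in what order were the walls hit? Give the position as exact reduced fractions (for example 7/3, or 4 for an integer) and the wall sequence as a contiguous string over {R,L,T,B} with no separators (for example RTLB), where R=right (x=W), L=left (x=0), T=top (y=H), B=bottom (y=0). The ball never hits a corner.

1. t=5/2 → L at (0,15/2); v=(2,1)
2. t=3/2 → T at (3,9); v=(2,-1)
3. t=4 → R at (11,5); v=(-2,-1)
4. t=5 → B at (1,0); v=(-2,1)
5. t=1/2 → L at (0,1/2); v=(2,1)

Final position: (0,1/2)
Wall sequence: LTRBL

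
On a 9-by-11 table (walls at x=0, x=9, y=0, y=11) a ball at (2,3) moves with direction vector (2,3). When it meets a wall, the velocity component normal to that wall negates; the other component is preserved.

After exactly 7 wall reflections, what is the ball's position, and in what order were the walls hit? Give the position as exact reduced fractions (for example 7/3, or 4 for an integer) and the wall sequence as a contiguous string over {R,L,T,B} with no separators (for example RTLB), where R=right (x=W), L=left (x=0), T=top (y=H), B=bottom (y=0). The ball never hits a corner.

1. t=8/3 → T at (22/3,11); v=(2,-3)
2. t=5/6 → R at (9,17/2); v=(-2,-3)
3. t=17/6 → B at (10/3,0); v=(-2,3)
4. t=5/3 → L at (0,5); v=(2,3)
5. t=2 → T at (4,11); v=(2,-3)
6. t=5/2 → R at (9,7/2); v=(-2,-3)
7. t=7/6 → B at (20/3,0); v=(-2,3)

Final position: (20/3,0)
Wall sequence: TRBLTRB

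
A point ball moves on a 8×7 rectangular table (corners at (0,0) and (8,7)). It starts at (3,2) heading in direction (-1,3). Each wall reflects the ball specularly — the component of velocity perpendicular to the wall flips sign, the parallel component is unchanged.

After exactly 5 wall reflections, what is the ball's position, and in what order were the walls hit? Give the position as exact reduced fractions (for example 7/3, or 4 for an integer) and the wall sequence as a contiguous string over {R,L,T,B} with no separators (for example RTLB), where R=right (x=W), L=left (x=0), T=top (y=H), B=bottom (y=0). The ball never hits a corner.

1. t=5/3 → T at (4/3,7); v=(-1,-3)
2. t=4/3 → L at (0,3); v=(1,-3)
3. t=1 → B at (1,0); v=(1,3)
4. t=7/3 → T at (10/3,7); v=(1,-3)
5. t=7/3 → B at (17/3,0); v=(1,3)

Final position: (17/3,0)
Wall sequence: TLBTB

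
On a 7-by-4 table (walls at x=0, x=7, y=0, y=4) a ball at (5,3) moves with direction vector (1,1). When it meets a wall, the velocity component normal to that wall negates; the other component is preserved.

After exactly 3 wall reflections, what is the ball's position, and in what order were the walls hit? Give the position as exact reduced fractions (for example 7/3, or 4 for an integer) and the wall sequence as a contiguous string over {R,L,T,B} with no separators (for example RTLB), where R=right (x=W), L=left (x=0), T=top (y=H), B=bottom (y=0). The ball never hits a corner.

Final position: (4,0)
Wall sequence: TRB

1. t=1 → T at (6,4); v=(1,-1)
2. t=1 → R at (7,3); v=(-1,-1)
3. t=3 → B at (4,0); v=(-1,1)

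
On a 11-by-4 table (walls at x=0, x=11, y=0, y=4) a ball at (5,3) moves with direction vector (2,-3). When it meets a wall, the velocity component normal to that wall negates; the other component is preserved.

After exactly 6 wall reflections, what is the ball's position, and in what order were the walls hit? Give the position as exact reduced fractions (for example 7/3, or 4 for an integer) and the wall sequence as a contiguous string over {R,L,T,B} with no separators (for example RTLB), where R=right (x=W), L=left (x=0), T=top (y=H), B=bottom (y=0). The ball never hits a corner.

1. t=1 → B at (7,0); v=(2,3)
2. t=4/3 → T at (29/3,4); v=(2,-3)
3. t=2/3 → R at (11,2); v=(-2,-3)
4. t=2/3 → B at (29/3,0); v=(-2,3)
5. t=4/3 → T at (7,4); v=(-2,-3)
6. t=4/3 → B at (13/3,0); v=(-2,3)

Final position: (13/3,0)
Wall sequence: BTRBTB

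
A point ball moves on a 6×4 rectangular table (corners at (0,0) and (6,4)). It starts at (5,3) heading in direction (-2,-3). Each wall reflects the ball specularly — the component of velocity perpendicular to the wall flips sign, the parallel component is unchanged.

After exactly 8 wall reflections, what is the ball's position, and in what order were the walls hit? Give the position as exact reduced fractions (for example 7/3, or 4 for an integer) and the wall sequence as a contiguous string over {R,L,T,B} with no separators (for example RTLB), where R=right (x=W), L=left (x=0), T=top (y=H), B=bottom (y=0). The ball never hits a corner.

Final position: (5/3,4)
Wall sequence: BTLBTRBT

1. t=1 → B at (3,0); v=(-2,3)
2. t=4/3 → T at (1/3,4); v=(-2,-3)
3. t=1/6 → L at (0,7/2); v=(2,-3)
4. t=7/6 → B at (7/3,0); v=(2,3)
5. t=4/3 → T at (5,4); v=(2,-3)
6. t=1/2 → R at (6,5/2); v=(-2,-3)
7. t=5/6 → B at (13/3,0); v=(-2,3)
8. t=4/3 → T at (5/3,4); v=(-2,-3)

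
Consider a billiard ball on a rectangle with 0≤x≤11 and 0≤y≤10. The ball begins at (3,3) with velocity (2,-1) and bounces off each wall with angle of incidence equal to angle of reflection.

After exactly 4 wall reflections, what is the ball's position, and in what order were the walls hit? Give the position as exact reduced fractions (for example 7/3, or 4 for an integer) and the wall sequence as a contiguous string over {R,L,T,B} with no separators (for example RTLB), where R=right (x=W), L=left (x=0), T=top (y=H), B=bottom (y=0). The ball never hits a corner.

1. t=3 → B at (9,0); v=(2,1)
2. t=1 → R at (11,1); v=(-2,1)
3. t=11/2 → L at (0,13/2); v=(2,1)
4. t=7/2 → T at (7,10); v=(2,-1)

Final position: (7,10)
Wall sequence: BRLT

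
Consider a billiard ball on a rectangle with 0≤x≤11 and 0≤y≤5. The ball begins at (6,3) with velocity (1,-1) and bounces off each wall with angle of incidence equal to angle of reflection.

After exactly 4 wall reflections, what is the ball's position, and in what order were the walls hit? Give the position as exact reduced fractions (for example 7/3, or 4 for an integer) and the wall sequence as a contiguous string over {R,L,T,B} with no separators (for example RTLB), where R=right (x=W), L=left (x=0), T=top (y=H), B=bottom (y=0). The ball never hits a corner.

Final position: (3,0)
Wall sequence: BRTB

1. t=3 → B at (9,0); v=(1,1)
2. t=2 → R at (11,2); v=(-1,1)
3. t=3 → T at (8,5); v=(-1,-1)
4. t=5 → B at (3,0); v=(-1,1)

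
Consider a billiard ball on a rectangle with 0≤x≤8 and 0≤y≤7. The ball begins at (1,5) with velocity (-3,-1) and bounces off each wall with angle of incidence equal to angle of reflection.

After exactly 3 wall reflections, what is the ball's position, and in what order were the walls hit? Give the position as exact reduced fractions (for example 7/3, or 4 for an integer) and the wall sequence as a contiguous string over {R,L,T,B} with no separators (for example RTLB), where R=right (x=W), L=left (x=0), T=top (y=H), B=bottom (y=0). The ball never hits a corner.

Final position: (2,0)
Wall sequence: LRB

1. t=1/3 → L at (0,14/3); v=(3,-1)
2. t=8/3 → R at (8,2); v=(-3,-1)
3. t=2 → B at (2,0); v=(-3,1)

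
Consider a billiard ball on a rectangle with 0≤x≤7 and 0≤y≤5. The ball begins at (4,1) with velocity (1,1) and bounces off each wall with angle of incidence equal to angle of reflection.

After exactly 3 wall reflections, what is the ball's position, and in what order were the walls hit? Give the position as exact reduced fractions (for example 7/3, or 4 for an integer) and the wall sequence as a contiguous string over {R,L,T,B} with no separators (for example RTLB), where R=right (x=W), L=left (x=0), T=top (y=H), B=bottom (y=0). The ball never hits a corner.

1. t=3 → R at (7,4); v=(-1,1)
2. t=1 → T at (6,5); v=(-1,-1)
3. t=5 → B at (1,0); v=(-1,1)

Final position: (1,0)
Wall sequence: RTB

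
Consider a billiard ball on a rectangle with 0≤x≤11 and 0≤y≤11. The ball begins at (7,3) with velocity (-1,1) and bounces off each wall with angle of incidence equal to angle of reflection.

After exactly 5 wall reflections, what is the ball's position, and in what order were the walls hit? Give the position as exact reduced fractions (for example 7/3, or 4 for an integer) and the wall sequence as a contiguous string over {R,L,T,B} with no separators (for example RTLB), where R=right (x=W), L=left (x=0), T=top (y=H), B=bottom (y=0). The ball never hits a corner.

Final position: (0,10)
Wall sequence: LTRBL

1. t=7 → L at (0,10); v=(1,1)
2. t=1 → T at (1,11); v=(1,-1)
3. t=10 → R at (11,1); v=(-1,-1)
4. t=1 → B at (10,0); v=(-1,1)
5. t=10 → L at (0,10); v=(1,1)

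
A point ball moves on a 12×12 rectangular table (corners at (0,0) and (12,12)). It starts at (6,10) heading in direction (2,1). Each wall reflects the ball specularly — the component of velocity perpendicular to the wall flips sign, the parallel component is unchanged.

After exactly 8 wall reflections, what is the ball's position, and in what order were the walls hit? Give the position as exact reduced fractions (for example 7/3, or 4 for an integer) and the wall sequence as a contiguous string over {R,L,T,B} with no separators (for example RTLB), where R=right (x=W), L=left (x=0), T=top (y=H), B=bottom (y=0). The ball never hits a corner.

Final position: (12,11)
Wall sequence: TRLBRLTR

1. t=2 → T at (10,12); v=(2,-1)
2. t=1 → R at (12,11); v=(-2,-1)
3. t=6 → L at (0,5); v=(2,-1)
4. t=5 → B at (10,0); v=(2,1)
5. t=1 → R at (12,1); v=(-2,1)
6. t=6 → L at (0,7); v=(2,1)
7. t=5 → T at (10,12); v=(2,-1)
8. t=1 → R at (12,11); v=(-2,-1)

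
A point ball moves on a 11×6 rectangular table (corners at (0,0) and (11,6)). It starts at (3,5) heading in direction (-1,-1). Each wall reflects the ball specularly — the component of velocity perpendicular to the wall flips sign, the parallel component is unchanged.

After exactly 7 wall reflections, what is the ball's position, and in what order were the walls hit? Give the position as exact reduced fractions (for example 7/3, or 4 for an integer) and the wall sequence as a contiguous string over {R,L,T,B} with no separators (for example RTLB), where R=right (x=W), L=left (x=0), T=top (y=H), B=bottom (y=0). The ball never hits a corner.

1. t=3 → L at (0,2); v=(1,-1)
2. t=2 → B at (2,0); v=(1,1)
3. t=6 → T at (8,6); v=(1,-1)
4. t=3 → R at (11,3); v=(-1,-1)
5. t=3 → B at (8,0); v=(-1,1)
6. t=6 → T at (2,6); v=(-1,-1)
7. t=2 → L at (0,4); v=(1,-1)

Final position: (0,4)
Wall sequence: LBTRBTL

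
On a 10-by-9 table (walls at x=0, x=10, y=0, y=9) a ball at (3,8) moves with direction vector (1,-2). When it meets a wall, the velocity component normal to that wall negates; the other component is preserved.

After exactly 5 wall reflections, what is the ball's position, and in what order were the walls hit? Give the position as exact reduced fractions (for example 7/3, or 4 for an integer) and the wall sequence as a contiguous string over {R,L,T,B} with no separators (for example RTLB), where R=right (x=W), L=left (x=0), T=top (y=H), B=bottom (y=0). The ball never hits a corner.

1. t=4 → B at (7,0); v=(1,2)
2. t=3 → R at (10,6); v=(-1,2)
3. t=3/2 → T at (17/2,9); v=(-1,-2)
4. t=9/2 → B at (4,0); v=(-1,2)
5. t=4 → L at (0,8); v=(1,2)

Final position: (0,8)
Wall sequence: BRTBL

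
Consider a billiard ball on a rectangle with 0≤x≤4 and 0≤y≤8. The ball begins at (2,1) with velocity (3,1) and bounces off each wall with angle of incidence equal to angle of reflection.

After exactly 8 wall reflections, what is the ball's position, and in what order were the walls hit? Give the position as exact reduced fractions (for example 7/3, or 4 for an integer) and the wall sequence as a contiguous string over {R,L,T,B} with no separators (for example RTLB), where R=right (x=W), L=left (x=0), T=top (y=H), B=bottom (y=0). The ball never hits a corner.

Final position: (4,19/3)
Wall sequence: RLRLRTLR

1. t=2/3 → R at (4,5/3); v=(-3,1)
2. t=4/3 → L at (0,3); v=(3,1)
3. t=4/3 → R at (4,13/3); v=(-3,1)
4. t=4/3 → L at (0,17/3); v=(3,1)
5. t=4/3 → R at (4,7); v=(-3,1)
6. t=1 → T at (1,8); v=(-3,-1)
7. t=1/3 → L at (0,23/3); v=(3,-1)
8. t=4/3 → R at (4,19/3); v=(-3,-1)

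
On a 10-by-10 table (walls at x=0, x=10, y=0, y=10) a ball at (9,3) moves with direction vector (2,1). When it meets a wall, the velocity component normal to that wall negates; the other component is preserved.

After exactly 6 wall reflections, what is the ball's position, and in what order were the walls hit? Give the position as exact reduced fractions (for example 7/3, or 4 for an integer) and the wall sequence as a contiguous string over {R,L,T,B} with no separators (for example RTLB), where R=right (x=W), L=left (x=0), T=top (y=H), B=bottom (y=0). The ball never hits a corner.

Final position: (3,0)
Wall sequence: RLTRLB

1. t=1/2 → R at (10,7/2); v=(-2,1)
2. t=5 → L at (0,17/2); v=(2,1)
3. t=3/2 → T at (3,10); v=(2,-1)
4. t=7/2 → R at (10,13/2); v=(-2,-1)
5. t=5 → L at (0,3/2); v=(2,-1)
6. t=3/2 → B at (3,0); v=(2,1)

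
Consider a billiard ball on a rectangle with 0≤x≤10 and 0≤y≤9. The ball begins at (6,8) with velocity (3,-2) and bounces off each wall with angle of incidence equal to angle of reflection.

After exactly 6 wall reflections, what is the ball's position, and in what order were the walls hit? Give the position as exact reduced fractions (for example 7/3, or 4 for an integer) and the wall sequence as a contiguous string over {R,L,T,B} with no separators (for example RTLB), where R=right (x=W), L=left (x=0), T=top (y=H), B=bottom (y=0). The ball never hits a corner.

1. t=4/3 → R at (10,16/3); v=(-3,-2)
2. t=8/3 → B at (2,0); v=(-3,2)
3. t=2/3 → L at (0,4/3); v=(3,2)
4. t=10/3 → R at (10,8); v=(-3,2)
5. t=1/2 → T at (17/2,9); v=(-3,-2)
6. t=17/6 → L at (0,10/3); v=(3,-2)

Final position: (0,10/3)
Wall sequence: RBLRTL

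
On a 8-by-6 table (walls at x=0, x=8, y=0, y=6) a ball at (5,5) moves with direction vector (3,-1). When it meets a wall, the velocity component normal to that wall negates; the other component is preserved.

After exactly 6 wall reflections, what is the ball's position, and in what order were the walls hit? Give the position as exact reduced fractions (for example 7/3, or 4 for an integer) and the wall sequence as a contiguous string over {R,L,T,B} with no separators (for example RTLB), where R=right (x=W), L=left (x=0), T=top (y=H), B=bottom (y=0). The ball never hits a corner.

Final position: (6,6)
Wall sequence: RLBRLT

1. t=1 → R at (8,4); v=(-3,-1)
2. t=8/3 → L at (0,4/3); v=(3,-1)
3. t=4/3 → B at (4,0); v=(3,1)
4. t=4/3 → R at (8,4/3); v=(-3,1)
5. t=8/3 → L at (0,4); v=(3,1)
6. t=2 → T at (6,6); v=(3,-1)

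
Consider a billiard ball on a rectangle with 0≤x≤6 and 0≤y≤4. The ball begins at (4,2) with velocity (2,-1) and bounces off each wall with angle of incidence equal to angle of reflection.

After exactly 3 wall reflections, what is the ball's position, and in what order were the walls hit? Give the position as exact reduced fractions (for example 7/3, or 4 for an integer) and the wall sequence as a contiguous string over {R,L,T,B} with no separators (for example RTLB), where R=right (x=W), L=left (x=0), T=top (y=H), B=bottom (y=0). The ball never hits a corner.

1. t=1 → R at (6,1); v=(-2,-1)
2. t=1 → B at (4,0); v=(-2,1)
3. t=2 → L at (0,2); v=(2,1)

Final position: (0,2)
Wall sequence: RBL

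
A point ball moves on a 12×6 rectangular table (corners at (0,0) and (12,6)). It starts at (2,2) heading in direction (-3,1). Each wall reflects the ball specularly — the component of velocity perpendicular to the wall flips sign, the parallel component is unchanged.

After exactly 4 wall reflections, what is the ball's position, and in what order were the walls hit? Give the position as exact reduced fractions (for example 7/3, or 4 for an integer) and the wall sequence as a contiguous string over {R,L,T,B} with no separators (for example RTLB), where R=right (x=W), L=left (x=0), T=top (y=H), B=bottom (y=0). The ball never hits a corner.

1. t=2/3 → L at (0,8/3); v=(3,1)
2. t=10/3 → T at (10,6); v=(3,-1)
3. t=2/3 → R at (12,16/3); v=(-3,-1)
4. t=4 → L at (0,4/3); v=(3,-1)

Final position: (0,4/3)
Wall sequence: LTRL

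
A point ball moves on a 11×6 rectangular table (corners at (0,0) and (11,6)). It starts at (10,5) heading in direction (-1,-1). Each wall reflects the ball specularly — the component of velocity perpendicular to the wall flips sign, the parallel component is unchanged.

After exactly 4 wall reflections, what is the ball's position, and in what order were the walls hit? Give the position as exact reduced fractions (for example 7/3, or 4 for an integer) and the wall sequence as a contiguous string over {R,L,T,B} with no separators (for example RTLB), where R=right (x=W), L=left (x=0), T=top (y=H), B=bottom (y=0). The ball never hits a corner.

Final position: (7,0)
Wall sequence: BLTB

1. t=5 → B at (5,0); v=(-1,1)
2. t=5 → L at (0,5); v=(1,1)
3. t=1 → T at (1,6); v=(1,-1)
4. t=6 → B at (7,0); v=(1,1)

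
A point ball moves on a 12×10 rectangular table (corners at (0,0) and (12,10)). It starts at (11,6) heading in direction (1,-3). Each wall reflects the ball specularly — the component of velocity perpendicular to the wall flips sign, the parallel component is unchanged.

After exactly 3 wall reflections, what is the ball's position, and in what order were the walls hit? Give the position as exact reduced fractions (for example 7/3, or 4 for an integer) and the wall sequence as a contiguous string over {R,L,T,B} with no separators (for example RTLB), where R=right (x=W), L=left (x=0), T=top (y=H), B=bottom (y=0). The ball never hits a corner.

Final position: (23/3,10)
Wall sequence: RBT

1. t=1 → R at (12,3); v=(-1,-3)
2. t=1 → B at (11,0); v=(-1,3)
3. t=10/3 → T at (23/3,10); v=(-1,-3)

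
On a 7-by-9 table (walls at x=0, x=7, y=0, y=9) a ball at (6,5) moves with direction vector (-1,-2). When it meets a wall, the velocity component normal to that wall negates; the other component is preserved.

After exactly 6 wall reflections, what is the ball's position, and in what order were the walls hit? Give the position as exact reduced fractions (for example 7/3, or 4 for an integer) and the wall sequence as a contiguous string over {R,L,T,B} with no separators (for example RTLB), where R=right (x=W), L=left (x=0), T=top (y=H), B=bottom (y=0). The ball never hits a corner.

Final position: (4,9)
Wall sequence: BLTBRT

1. t=5/2 → B at (7/2,0); v=(-1,2)
2. t=7/2 → L at (0,7); v=(1,2)
3. t=1 → T at (1,9); v=(1,-2)
4. t=9/2 → B at (11/2,0); v=(1,2)
5. t=3/2 → R at (7,3); v=(-1,2)
6. t=3 → T at (4,9); v=(-1,-2)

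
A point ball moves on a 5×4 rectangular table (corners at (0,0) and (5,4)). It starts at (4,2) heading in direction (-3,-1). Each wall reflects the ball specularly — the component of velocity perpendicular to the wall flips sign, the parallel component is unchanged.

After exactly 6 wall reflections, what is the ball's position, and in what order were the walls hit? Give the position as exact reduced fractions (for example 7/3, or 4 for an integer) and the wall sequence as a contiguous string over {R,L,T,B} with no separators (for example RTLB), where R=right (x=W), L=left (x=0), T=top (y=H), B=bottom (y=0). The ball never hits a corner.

1. t=4/3 → L at (0,2/3); v=(3,-1)
2. t=2/3 → B at (2,0); v=(3,1)
3. t=1 → R at (5,1); v=(-3,1)
4. t=5/3 → L at (0,8/3); v=(3,1)
5. t=4/3 → T at (4,4); v=(3,-1)
6. t=1/3 → R at (5,11/3); v=(-3,-1)

Final position: (5,11/3)
Wall sequence: LBRLTR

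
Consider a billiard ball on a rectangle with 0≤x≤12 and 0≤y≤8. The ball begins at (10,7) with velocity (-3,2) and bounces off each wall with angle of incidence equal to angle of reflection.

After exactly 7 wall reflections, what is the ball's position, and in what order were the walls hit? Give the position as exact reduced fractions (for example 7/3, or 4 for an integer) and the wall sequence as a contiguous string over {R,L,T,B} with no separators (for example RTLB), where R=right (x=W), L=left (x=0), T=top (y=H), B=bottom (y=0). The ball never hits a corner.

1. t=1/2 → T at (17/2,8); v=(-3,-2)
2. t=17/6 → L at (0,7/3); v=(3,-2)
3. t=7/6 → B at (7/2,0); v=(3,2)
4. t=17/6 → R at (12,17/3); v=(-3,2)
5. t=7/6 → T at (17/2,8); v=(-3,-2)
6. t=17/6 → L at (0,7/3); v=(3,-2)
7. t=7/6 → B at (7/2,0); v=(3,2)

Final position: (7/2,0)
Wall sequence: TLBRTLB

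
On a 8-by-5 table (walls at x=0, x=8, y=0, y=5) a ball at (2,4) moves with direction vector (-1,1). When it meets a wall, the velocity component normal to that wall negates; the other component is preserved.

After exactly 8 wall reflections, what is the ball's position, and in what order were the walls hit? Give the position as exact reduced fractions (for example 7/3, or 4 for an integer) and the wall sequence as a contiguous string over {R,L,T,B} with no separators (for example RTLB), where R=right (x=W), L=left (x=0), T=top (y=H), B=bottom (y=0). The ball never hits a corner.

Final position: (3,5)
Wall sequence: TLBRTBLT

1. t=1 → T at (1,5); v=(-1,-1)
2. t=1 → L at (0,4); v=(1,-1)
3. t=4 → B at (4,0); v=(1,1)
4. t=4 → R at (8,4); v=(-1,1)
5. t=1 → T at (7,5); v=(-1,-1)
6. t=5 → B at (2,0); v=(-1,1)
7. t=2 → L at (0,2); v=(1,1)
8. t=3 → T at (3,5); v=(1,-1)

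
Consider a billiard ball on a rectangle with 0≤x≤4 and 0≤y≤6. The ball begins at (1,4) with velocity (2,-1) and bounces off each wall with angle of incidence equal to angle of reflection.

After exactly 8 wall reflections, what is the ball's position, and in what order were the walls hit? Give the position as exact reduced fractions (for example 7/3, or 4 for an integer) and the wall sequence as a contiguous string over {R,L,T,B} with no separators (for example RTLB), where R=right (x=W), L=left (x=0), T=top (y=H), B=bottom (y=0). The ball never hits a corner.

1. t=3/2 → R at (4,5/2); v=(-2,-1)
2. t=2 → L at (0,1/2); v=(2,-1)
3. t=1/2 → B at (1,0); v=(2,1)
4. t=3/2 → R at (4,3/2); v=(-2,1)
5. t=2 → L at (0,7/2); v=(2,1)
6. t=2 → R at (4,11/2); v=(-2,1)
7. t=1/2 → T at (3,6); v=(-2,-1)
8. t=3/2 → L at (0,9/2); v=(2,-1)

Final position: (0,9/2)
Wall sequence: RLBRLRTL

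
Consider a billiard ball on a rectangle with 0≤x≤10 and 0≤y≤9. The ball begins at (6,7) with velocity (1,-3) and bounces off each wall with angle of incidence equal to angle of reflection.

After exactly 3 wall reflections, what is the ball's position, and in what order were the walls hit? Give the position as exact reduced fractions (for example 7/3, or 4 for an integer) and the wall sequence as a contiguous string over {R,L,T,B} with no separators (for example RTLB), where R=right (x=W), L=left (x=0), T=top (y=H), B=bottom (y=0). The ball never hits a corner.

1. t=7/3 → B at (25/3,0); v=(1,3)
2. t=5/3 → R at (10,5); v=(-1,3)
3. t=4/3 → T at (26/3,9); v=(-1,-3)

Final position: (26/3,9)
Wall sequence: BRT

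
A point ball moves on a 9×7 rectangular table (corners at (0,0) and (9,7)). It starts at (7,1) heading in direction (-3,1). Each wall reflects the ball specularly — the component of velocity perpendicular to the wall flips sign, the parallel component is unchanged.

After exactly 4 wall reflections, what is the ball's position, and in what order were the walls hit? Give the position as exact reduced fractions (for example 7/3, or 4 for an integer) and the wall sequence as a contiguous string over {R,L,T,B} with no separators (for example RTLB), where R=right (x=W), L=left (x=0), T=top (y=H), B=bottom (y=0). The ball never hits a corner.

Final position: (0,14/3)
Wall sequence: LRTL

1. t=7/3 → L at (0,10/3); v=(3,1)
2. t=3 → R at (9,19/3); v=(-3,1)
3. t=2/3 → T at (7,7); v=(-3,-1)
4. t=7/3 → L at (0,14/3); v=(3,-1)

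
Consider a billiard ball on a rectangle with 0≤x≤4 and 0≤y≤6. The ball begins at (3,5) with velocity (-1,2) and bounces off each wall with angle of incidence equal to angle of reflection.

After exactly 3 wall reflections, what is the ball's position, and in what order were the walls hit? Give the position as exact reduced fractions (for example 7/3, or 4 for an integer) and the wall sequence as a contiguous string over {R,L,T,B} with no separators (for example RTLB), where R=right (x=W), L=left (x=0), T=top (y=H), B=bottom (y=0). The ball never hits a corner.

Final position: (1/2,0)
Wall sequence: TLB

1. t=1/2 → T at (5/2,6); v=(-1,-2)
2. t=5/2 → L at (0,1); v=(1,-2)
3. t=1/2 → B at (1/2,0); v=(1,2)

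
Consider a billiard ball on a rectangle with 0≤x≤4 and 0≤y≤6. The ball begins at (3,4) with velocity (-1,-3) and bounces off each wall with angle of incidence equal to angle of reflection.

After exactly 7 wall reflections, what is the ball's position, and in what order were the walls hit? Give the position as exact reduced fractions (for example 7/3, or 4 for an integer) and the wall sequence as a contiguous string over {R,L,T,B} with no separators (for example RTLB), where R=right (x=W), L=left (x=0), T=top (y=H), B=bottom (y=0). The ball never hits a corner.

1. t=4/3 → B at (5/3,0); v=(-1,3)
2. t=5/3 → L at (0,5); v=(1,3)
3. t=1/3 → T at (1/3,6); v=(1,-3)
4. t=2 → B at (7/3,0); v=(1,3)
5. t=5/3 → R at (4,5); v=(-1,3)
6. t=1/3 → T at (11/3,6); v=(-1,-3)
7. t=2 → B at (5/3,0); v=(-1,3)

Final position: (5/3,0)
Wall sequence: BLTBRTB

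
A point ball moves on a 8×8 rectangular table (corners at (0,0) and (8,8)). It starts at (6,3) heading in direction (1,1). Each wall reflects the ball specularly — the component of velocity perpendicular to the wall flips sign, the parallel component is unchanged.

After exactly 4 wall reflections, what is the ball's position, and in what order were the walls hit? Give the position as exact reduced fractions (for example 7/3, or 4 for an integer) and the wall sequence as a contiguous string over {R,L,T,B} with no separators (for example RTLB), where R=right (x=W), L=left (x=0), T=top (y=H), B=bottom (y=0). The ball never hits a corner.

1. t=2 → R at (8,5); v=(-1,1)
2. t=3 → T at (5,8); v=(-1,-1)
3. t=5 → L at (0,3); v=(1,-1)
4. t=3 → B at (3,0); v=(1,1)

Final position: (3,0)
Wall sequence: RTLB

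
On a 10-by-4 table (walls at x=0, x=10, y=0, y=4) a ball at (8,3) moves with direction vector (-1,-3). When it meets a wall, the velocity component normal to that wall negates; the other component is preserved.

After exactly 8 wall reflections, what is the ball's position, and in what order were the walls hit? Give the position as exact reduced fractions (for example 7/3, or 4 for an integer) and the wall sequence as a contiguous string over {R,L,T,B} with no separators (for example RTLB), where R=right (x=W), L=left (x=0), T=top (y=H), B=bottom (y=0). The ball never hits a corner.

Final position: (1,0)
Wall sequence: BTBTBTLB

1. t=1 → B at (7,0); v=(-1,3)
2. t=4/3 → T at (17/3,4); v=(-1,-3)
3. t=4/3 → B at (13/3,0); v=(-1,3)
4. t=4/3 → T at (3,4); v=(-1,-3)
5. t=4/3 → B at (5/3,0); v=(-1,3)
6. t=4/3 → T at (1/3,4); v=(-1,-3)
7. t=1/3 → L at (0,3); v=(1,-3)
8. t=1 → B at (1,0); v=(1,3)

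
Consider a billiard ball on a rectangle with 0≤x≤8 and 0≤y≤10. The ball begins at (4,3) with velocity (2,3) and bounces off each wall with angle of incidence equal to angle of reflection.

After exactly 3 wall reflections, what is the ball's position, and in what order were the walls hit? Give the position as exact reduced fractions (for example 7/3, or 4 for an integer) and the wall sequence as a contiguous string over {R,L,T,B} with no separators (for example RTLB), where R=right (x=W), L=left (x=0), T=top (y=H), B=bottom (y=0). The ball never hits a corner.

Final position: (2/3,0)
Wall sequence: RTB

1. t=2 → R at (8,9); v=(-2,3)
2. t=1/3 → T at (22/3,10); v=(-2,-3)
3. t=10/3 → B at (2/3,0); v=(-2,3)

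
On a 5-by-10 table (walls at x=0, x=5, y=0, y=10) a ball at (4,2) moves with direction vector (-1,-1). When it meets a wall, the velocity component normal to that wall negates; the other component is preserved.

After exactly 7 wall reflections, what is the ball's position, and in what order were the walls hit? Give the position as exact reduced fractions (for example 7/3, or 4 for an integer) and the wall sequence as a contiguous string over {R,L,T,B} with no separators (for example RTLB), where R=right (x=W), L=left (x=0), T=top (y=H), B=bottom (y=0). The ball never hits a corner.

Final position: (2,0)
Wall sequence: BLRTLRB

1. t=2 → B at (2,0); v=(-1,1)
2. t=2 → L at (0,2); v=(1,1)
3. t=5 → R at (5,7); v=(-1,1)
4. t=3 → T at (2,10); v=(-1,-1)
5. t=2 → L at (0,8); v=(1,-1)
6. t=5 → R at (5,3); v=(-1,-1)
7. t=3 → B at (2,0); v=(-1,1)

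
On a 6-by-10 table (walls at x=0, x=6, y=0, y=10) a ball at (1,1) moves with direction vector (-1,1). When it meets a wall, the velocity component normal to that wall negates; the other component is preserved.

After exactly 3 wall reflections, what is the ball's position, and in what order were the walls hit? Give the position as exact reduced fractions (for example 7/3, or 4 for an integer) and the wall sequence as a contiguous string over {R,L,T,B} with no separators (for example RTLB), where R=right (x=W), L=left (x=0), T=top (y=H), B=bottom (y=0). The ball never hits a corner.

1. t=1 → L at (0,2); v=(1,1)
2. t=6 → R at (6,8); v=(-1,1)
3. t=2 → T at (4,10); v=(-1,-1)

Final position: (4,10)
Wall sequence: LRT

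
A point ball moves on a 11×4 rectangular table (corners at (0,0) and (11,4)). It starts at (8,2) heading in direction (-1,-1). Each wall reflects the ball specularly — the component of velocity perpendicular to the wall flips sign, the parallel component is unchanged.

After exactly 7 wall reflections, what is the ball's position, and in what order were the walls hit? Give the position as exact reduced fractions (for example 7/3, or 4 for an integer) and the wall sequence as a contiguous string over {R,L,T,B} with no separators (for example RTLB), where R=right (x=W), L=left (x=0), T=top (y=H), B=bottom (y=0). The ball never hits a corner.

Final position: (11,1)
Wall sequence: BTLBTBR

1. t=2 → B at (6,0); v=(-1,1)
2. t=4 → T at (2,4); v=(-1,-1)
3. t=2 → L at (0,2); v=(1,-1)
4. t=2 → B at (2,0); v=(1,1)
5. t=4 → T at (6,4); v=(1,-1)
6. t=4 → B at (10,0); v=(1,1)
7. t=1 → R at (11,1); v=(-1,1)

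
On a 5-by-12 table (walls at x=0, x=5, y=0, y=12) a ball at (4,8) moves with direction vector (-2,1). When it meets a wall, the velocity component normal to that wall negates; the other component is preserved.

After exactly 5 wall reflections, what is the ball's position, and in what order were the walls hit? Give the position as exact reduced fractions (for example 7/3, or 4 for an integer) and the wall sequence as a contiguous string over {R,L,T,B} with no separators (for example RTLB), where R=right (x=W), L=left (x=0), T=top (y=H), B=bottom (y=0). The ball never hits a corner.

1. t=2 → L at (0,10); v=(2,1)
2. t=2 → T at (4,12); v=(2,-1)
3. t=1/2 → R at (5,23/2); v=(-2,-1)
4. t=5/2 → L at (0,9); v=(2,-1)
5. t=5/2 → R at (5,13/2); v=(-2,-1)

Final position: (5,13/2)
Wall sequence: LTRLR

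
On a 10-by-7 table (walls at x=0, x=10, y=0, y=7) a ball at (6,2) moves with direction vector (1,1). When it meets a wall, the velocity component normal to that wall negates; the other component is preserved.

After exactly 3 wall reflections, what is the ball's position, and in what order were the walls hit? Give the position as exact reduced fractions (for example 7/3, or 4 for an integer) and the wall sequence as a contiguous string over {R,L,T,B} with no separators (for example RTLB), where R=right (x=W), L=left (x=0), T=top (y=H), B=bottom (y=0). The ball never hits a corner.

1. t=4 → R at (10,6); v=(-1,1)
2. t=1 → T at (9,7); v=(-1,-1)
3. t=7 → B at (2,0); v=(-1,1)

Final position: (2,0)
Wall sequence: RTB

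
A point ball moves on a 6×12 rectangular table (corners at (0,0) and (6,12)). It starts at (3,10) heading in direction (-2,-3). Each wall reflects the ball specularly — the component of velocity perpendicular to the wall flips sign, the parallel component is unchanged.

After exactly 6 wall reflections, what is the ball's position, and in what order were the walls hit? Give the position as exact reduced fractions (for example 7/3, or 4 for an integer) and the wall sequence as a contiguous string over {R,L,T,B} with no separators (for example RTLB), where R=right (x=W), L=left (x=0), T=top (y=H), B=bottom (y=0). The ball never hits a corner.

1. t=3/2 → L at (0,11/2); v=(2,-3)
2. t=11/6 → B at (11/3,0); v=(2,3)
3. t=7/6 → R at (6,7/2); v=(-2,3)
4. t=17/6 → T at (1/3,12); v=(-2,-3)
5. t=1/6 → L at (0,23/2); v=(2,-3)
6. t=3 → R at (6,5/2); v=(-2,-3)

Final position: (6,5/2)
Wall sequence: LBRTLR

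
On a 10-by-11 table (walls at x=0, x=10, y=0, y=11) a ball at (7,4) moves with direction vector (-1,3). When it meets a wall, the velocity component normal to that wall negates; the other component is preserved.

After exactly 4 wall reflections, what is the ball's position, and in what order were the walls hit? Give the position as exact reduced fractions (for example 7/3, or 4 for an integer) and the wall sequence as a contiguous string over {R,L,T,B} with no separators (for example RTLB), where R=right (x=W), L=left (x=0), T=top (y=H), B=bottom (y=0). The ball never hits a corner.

1. t=7/3 → T at (14/3,11); v=(-1,-3)
2. t=11/3 → B at (1,0); v=(-1,3)
3. t=1 → L at (0,3); v=(1,3)
4. t=8/3 → T at (8/3,11); v=(1,-3)

Final position: (8/3,11)
Wall sequence: TBLT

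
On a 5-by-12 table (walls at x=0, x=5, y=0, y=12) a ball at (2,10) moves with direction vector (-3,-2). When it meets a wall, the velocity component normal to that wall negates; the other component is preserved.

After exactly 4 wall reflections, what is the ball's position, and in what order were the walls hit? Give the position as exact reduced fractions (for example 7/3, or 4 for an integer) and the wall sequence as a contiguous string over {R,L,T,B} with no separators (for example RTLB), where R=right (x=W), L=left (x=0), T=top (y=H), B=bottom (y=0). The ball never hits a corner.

Final position: (3,0)
Wall sequence: LRLB

1. t=2/3 → L at (0,26/3); v=(3,-2)
2. t=5/3 → R at (5,16/3); v=(-3,-2)
3. t=5/3 → L at (0,2); v=(3,-2)
4. t=1 → B at (3,0); v=(3,2)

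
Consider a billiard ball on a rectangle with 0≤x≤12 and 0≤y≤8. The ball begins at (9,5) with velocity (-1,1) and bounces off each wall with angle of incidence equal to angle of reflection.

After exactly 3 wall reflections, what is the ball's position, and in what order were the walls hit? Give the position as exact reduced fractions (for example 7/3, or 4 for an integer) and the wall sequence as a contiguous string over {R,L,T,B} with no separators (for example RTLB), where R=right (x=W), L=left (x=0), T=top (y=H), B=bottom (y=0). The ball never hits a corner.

Final position: (2,0)
Wall sequence: TLB

1. t=3 → T at (6,8); v=(-1,-1)
2. t=6 → L at (0,2); v=(1,-1)
3. t=2 → B at (2,0); v=(1,1)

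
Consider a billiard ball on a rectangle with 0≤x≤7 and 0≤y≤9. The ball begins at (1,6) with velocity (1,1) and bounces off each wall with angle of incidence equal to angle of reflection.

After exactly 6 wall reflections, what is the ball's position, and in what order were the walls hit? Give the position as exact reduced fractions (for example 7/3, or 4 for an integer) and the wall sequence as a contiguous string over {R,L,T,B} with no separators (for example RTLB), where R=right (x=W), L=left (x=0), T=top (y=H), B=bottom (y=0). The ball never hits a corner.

Final position: (6,9)
Wall sequence: TRBLRT

1. t=3 → T at (4,9); v=(1,-1)
2. t=3 → R at (7,6); v=(-1,-1)
3. t=6 → B at (1,0); v=(-1,1)
4. t=1 → L at (0,1); v=(1,1)
5. t=7 → R at (7,8); v=(-1,1)
6. t=1 → T at (6,9); v=(-1,-1)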